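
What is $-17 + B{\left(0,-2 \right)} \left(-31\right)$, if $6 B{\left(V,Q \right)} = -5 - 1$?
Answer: $14$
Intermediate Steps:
$B{\left(V,Q \right)} = -1$ ($B{\left(V,Q \right)} = \frac{-5 - 1}{6} = \frac{1}{6} \left(-6\right) = -1$)
$-17 + B{\left(0,-2 \right)} \left(-31\right) = -17 - -31 = -17 + 31 = 14$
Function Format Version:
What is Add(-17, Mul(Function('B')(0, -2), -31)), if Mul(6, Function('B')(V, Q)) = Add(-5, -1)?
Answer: 14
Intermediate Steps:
Function('B')(V, Q) = -1 (Function('B')(V, Q) = Mul(Rational(1, 6), Add(-5, -1)) = Mul(Rational(1, 6), -6) = -1)
Add(-17, Mul(Function('B')(0, -2), -31)) = Add(-17, Mul(-1, -31)) = Add(-17, 31) = 14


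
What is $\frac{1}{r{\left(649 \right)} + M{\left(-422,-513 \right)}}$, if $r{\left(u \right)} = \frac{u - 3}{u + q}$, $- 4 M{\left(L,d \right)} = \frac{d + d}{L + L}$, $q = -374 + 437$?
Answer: $\frac{150232}{90649} \approx 1.6573$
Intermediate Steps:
$q = 63$
$M{\left(L,d \right)} = - \frac{d}{4 L}$ ($M{\left(L,d \right)} = - \frac{\left(d + d\right) \frac{1}{L + L}}{4} = - \frac{2 d \frac{1}{2 L}}{4} = - \frac{d \frac{1}{L}}{4} = - \frac{d}{4 L}$)
$r{\left(u \right)} = \frac{-3 + u}{63 + u}$ ($r{\left(u \right)} = \frac{u - 3}{u + 63} = \frac{-3 + u}{63 + u}$)
$\frac{1}{r{\left(649 \right)} + M{\left(-422,-513 \right)}} = \frac{1}{\frac{-3 + 649}{63 + 649} - - \frac{513}{4 \left(-422\right)}} = \frac{1}{\frac{1}{712} \cdot 646 - \left(- \frac{513}{4}\right) \left(- \frac{1}{422}\right)} = \frac{1}{\frac{1}{712} \cdot 646 - \frac{513}{1688}} = \frac{1}{\frac{323}{356} - \frac{513}{1688}} = \frac{1}{\frac{90649}{150232}} = \frac{150232}{90649}$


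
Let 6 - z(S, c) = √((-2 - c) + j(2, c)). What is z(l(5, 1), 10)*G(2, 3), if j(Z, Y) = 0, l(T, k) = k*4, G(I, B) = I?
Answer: 12 - 4*I*√3 ≈ 12.0 - 6.9282*I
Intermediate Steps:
l(T, k) = 4*k
z(S, c) = 6 - √(-2 - c) (z(S, c) = 6 - √((-2 - c) + 0) = 6 - √(-2 - c))
z(l(5, 1), 10)*G(2, 3) = (6 - √(-2 - 1*10))*2 = (6 - √(-2 - 10))*2 = (6 - √(-12))*2 = (6 - 2*I*√3)*2 = 12 - 4*I*√3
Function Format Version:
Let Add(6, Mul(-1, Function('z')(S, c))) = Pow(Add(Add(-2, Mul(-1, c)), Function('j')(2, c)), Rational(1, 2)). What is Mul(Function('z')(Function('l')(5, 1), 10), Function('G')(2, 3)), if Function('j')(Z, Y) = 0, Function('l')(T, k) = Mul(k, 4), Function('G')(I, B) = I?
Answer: Add(12, Mul(-4, I, Pow(3, Rational(1, 2)))) ≈ Add(12.000, Mul(-6.9282, I))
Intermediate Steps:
Function('l')(T, k) = Mul(4, k)
Function('z')(S, c) = Add(6, Mul(-1, Pow(Add(-2, Mul(-1, c)), Rational(1, 2)))) (Function('z')(S, c) = Add(6, Mul(-1, Pow(Add(Add(-2, Mul(-1, c)), 0), Rational(1, 2)))) = Add(6, Mul(-1, Pow(Add(-2, Mul(-1, c)), Rational(1, 2)))))
Mul(Function('z')(Function('l')(5, 1), 10), Function('G')(2, 3)) = Mul(Add(6, Mul(-1, Pow(Add(-2, Mul(-1, 10)), Rational(1, 2)))), 2) = Mul(Add(6, Mul(-1, Pow(Add(-2, -10), Rational(1, 2)))), 2) = Mul(Add(6, Mul(-1, Pow(-12, Rational(1, 2)))), 2) = Mul(Add(6, Mul(-1, Mul(2, I, Pow(3, Rational(1, 2))))), 2) = Mul(Add(6, Mul(-2, I, Pow(3, Rational(1, 2)))), 2) = Add(12, Mul(-4, I, Pow(3, Rational(1, 2))))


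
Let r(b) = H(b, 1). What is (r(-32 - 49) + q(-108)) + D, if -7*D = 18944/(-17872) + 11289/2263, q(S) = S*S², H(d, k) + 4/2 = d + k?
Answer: -22291305104639/17694397 ≈ -1.2598e+6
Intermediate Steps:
H(d, k) = -2 + d + k (H(d, k) = -2 + (d + k) = -2 + d + k)
q(S) = S³
r(b) = -1 + b (r(b) = -2 + b + 1 = -1 + b)
D = -9930421/17694397 (D = -(18944/(-17872) + 11289/2263)/7 = -(18944*(-1/17872) + 11289*(1/2263))/7 = -(-1184/1117 + 11289/2263)/7 = -⅐*9930421/2527771 = -9930421/17694397 ≈ -0.56122)
(r(-32 - 49) + q(-108)) + D = ((-1 + (-32 - 49)) + (-108)³) - 9930421/17694397 = ((-1 - 81) - 1259712) - 9930421/17694397 = (-82 - 1259712) - 9930421/17694397 = -1259794 - 9930421/17694397 = -22291305104639/17694397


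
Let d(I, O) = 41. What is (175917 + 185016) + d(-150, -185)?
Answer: 360974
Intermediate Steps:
(175917 + 185016) + d(-150, -185) = (175917 + 185016) + 41 = 360933 + 41 = 360974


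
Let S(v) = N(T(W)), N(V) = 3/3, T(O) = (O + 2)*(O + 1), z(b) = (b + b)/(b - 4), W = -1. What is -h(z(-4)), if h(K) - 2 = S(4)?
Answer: -3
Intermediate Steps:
z(b) = 2*b/(-4 + b) (z(b) = (2*b)/(-4 + b) = 2*b/(-4 + b))
T(O) = (1 + O)*(2 + O) (T(O) = (2 + O)*(1 + O) = (1 + O)*(2 + O))
N(V) = 1 (N(V) = 3*(1/3) = 1)
S(v) = 1
h(K) = 3 (h(K) = 2 + 1 = 3)
-h(z(-4)) = -1*3 = -3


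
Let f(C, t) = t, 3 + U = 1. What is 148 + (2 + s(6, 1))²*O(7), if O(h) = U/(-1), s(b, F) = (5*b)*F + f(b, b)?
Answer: 3036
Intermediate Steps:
U = -2 (U = -3 + 1 = -2)
s(b, F) = b + 5*F*b (s(b, F) = (5*b)*F + b = 5*F*b + b = b + 5*F*b)
O(h) = 2 (O(h) = -2/(-1) = -2*(-1) = 2)
148 + (2 + s(6, 1))²*O(7) = 148 + (2 + 6*(1 + 5*1))²*2 = 148 + (2 + 6*(1 + 5))²*2 = 148 + (2 + 6*6)²*2 = 148 + (2 + 36)²*2 = 148 + 38²*2 = 148 + 1444*2 = 148 + 2888 = 3036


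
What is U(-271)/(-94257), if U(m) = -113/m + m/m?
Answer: -128/8514549 ≈ -1.5033e-5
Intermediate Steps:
U(m) = 1 - 113/m (U(m) = -113/m + 1 = 1 - 113/m)
U(-271)/(-94257) = ((-113 - 271)/(-271))/(-94257) = -1/271*(-384)*(-1/94257) = (384/271)*(-1/94257) = -128/8514549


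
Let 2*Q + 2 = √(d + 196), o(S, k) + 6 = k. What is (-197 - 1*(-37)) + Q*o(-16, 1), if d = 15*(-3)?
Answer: -155 - 5*√151/2 ≈ -185.72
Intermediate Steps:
o(S, k) = -6 + k
d = -45
Q = -1 + √151/2 (Q = -1 + √(-45 + 196)/2 = -1 + √151/2 ≈ 5.1441)
(-197 - 1*(-37)) + Q*o(-16, 1) = (-197 - 1*(-37)) + (-1 + √151/2)*(-6 + 1) = (-197 + 37) + (-1 + √151/2)*(-5) = -160 + (5 - 5*√151/2) = -155 - 5*√151/2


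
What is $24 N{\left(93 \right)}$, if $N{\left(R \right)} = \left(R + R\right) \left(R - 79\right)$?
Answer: $62496$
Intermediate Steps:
$N{\left(R \right)} = 2 R \left(-79 + R\right)$
$24 N{\left(93 \right)} = 24 \cdot 2 \cdot 93 \left(-79 + 93\right) = 24 \cdot 2 \cdot 93 \cdot 14 = 24 \cdot 2604 = 62496$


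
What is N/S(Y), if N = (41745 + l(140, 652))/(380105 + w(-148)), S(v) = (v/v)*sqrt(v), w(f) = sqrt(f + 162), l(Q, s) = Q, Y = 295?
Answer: -8377*sqrt(4130)/8524308849649 + 3184139585*sqrt(295)/8524308849649 ≈ 0.0064156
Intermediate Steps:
w(f) = sqrt(162 + f)
S(v) = sqrt(v) (S(v) = 1*sqrt(v) = sqrt(v))
N = 41885/(380105 + sqrt(14)) (N = (41745 + 140)/(380105 + sqrt(162 - 148)) = 41885/(380105 + sqrt(14)) ≈ 0.11019)
N/S(Y) = (15920697925/144479811011 - 41885*sqrt(14)/144479811011)/(sqrt(295)) = (15920697925/144479811011 - 41885*sqrt(14)/144479811011)*(sqrt(295)/295) = sqrt(295)*(15920697925/144479811011 - 41885*sqrt(14)/144479811011)/295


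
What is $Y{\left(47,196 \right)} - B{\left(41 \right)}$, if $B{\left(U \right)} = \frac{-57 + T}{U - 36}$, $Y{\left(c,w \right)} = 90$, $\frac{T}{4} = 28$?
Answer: $79$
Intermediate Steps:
$T = 112$ ($T = 4 \cdot 28 = 112$)
$B{\left(U \right)} = \frac{55}{-36 + U}$ ($B{\left(U \right)} = \frac{-57 + 112}{U - 36} = \frac{55}{-36 + U}$)
$Y{\left(47,196 \right)} - B{\left(41 \right)} = 90 - \frac{55}{-36 + 41} = 90 - \frac{55}{5} = 90 - 55 \cdot \frac{1}{5} = 90 - 11 = 79$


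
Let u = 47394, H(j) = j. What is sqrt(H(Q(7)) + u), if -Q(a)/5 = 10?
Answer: 4*sqrt(2959) ≈ 217.59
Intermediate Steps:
Q(a) = -50 (Q(a) = -5*10 = -50)
sqrt(H(Q(7)) + u) = sqrt(-50 + 47394) = sqrt(47344) = 4*sqrt(2959)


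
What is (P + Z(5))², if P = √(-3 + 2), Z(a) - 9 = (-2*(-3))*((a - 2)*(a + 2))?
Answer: (135 + I)² ≈ 18224.0 + 270.0*I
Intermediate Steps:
Z(a) = 9 + 6*(-2 + a)*(2 + a) (Z(a) = 9 + (-2*(-3))*((a - 2)*(a + 2)) = 9 + 6*((-2 + a)*(2 + a)) = 9 + 6*(-2 + a)*(2 + a))
P = I (P = √(-1) = I ≈ 1.0*I)
(P + Z(5))² = (I + (-15 + 6*5²))² = (I + (-15 + 6*25))² = (I + (-15 + 150))² = (I + 135)² = (135 + I)²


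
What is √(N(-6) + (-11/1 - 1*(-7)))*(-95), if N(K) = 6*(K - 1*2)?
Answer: -190*I*√13 ≈ -685.05*I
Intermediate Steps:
N(K) = -12 + 6*K (N(K) = 6*(K - 2) = 6*(-2 + K) = -12 + 6*K)
√(N(-6) + (-11/1 - 1*(-7)))*(-95) = √((-12 + 6*(-6)) + (-11/1 - 1*(-7)))*(-95) = √((-12 - 36) + (-11*1 + 7))*(-95) = √(-48 + (-11 + 7))*(-95) = √(-48 - 4)*(-95) = √(-52)*(-95) = (2*I*√13)*(-95) = -190*I*√13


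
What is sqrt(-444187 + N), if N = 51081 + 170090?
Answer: 2*I*sqrt(55754) ≈ 472.25*I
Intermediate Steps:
N = 221171
sqrt(-444187 + N) = sqrt(-444187 + 221171) = sqrt(-223016) = 2*I*sqrt(55754)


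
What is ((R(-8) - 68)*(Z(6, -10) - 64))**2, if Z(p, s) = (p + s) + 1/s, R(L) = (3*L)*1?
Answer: 981318276/25 ≈ 3.9253e+7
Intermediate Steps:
R(L) = 3*L
Z(p, s) = p + s + 1/s
((R(-8) - 68)*(Z(6, -10) - 64))**2 = ((3*(-8) - 68)*((6 - 10 + 1/(-10)) - 64))**2 = ((-24 - 68)*((6 - 10 - 1/10) - 64))**2 = (-92*(-41/10 - 64))**2 = (-92*(-681/10))**2 = (31326/5)**2 = 981318276/25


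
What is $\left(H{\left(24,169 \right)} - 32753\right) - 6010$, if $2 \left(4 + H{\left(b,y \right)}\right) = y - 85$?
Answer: $-38725$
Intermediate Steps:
$H{\left(b,y \right)} = - \frac{93}{2} + \frac{y}{2}$ ($H{\left(b,y \right)} = -4 + \frac{y - 85}{2} = -4 + \frac{-85 + y}{2} = -4 + \left(- \frac{85}{2} + \frac{y}{2}\right) = - \frac{93}{2} + \frac{y}{2}$)
$\left(H{\left(24,169 \right)} - 32753\right) - 6010 = \left(\left(- \frac{93}{2} + \frac{1}{2} \cdot 169\right) - 32753\right) - 6010 = \left(\left(- \frac{93}{2} + \frac{169}{2}\right) - 32753\right) - 6010 = \left(38 - 32753\right) - 6010 = -32715 - 6010 = -38725$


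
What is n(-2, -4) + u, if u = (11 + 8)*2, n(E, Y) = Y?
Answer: 34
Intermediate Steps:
u = 38 (u = 19*2 = 38)
n(-2, -4) + u = -4 + 38 = 34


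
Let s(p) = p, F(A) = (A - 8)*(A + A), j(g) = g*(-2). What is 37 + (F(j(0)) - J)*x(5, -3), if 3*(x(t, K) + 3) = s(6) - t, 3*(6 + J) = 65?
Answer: 709/9 ≈ 78.778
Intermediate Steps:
j(g) = -2*g
J = 47/3 (J = -6 + (⅓)*65 = -6 + 65/3 = 47/3 ≈ 15.667)
F(A) = 2*A*(-8 + A) (F(A) = (-8 + A)*(2*A) = 2*A*(-8 + A))
x(t, K) = -1 - t/3 (x(t, K) = -3 + (6 - t)/3 = -3 + (2 - t/3) = -1 - t/3)
37 + (F(j(0)) - J)*x(5, -3) = 37 + (2*(-2*0)*(-8 - 2*0) - 1*47/3)*(-1 - ⅓*5) = 37 + (2*0*(-8 + 0) - 47/3)*(-1 - 5/3) = 37 + (2*0*(-8) - 47/3)*(-8/3) = 37 + (0 - 47/3)*(-8/3) = 37 - 47/3*(-8/3) = 37 + 376/9 = 709/9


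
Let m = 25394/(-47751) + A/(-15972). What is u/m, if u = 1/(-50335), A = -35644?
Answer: -5777871/494367366905 ≈ -1.1687e-5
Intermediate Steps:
m = 9821543/5777871 (m = 25394/(-47751) - 35644/(-15972) = 25394*(-1/47751) - 35644*(-1/15972) = -25394/47751 + 8911/3993 = 9821543/5777871 ≈ 1.6999)
u = -1/50335 ≈ -1.9867e-5
u/m = -1/(50335*9821543/5777871) = -1/50335*5777871/9821543 = -5777871/494367366905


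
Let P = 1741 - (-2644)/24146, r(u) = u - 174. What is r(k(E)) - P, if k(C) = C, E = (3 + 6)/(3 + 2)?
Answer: -115496928/60365 ≈ -1913.3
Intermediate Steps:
E = 9/5 ≈ 1.8000
r(u) = -174 + u
P = 21020415/12073 (P = 1741 - (-2644)/24146 = 1741 - 1*(-1322/12073) = 1741 + 1322/12073 = 21020415/12073 ≈ 1741.1)
r(k(E)) - P = (-174 + 9/5) - 1*21020415/12073 = -861/5 - 21020415/12073 = -115496928/60365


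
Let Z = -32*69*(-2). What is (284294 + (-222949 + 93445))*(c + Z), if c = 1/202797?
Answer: 138622424888870/202797 ≈ 6.8355e+8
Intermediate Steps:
c = 1/202797 ≈ 4.9310e-6
Z = 4416 (Z = -2208*(-2) = 4416)
(284294 + (-222949 + 93445))*(c + Z) = (284294 + (-222949 + 93445))*(1/202797 + 4416) = (284294 - 129504)*(895551553/202797) = 154790*(895551553/202797) = 138622424888870/202797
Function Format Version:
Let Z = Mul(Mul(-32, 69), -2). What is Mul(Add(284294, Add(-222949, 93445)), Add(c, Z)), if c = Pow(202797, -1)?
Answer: Rational(138622424888870, 202797) ≈ 6.8355e+8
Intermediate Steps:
c = Rational(1, 202797) ≈ 4.9310e-6
Z = 4416 (Z = Mul(-2208, -2) = 4416)
Mul(Add(284294, Add(-222949, 93445)), Add(c, Z)) = Mul(Add(284294, Add(-222949, 93445)), Add(Rational(1, 202797), 4416)) = Mul(Add(284294, -129504), Rational(895551553, 202797)) = Mul(154790, Rational(895551553, 202797)) = Rational(138622424888870, 202797)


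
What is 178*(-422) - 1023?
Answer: -76139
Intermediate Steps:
178*(-422) - 1023 = -75116 - 1023 = -76139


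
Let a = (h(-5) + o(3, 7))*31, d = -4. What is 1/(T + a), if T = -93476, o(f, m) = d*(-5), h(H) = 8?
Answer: -1/92608 ≈ -1.0798e-5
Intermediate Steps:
o(f, m) = 20 (o(f, m) = -4*(-5) = 20)
a = 868 (a = (8 + 20)*31 = 28*31 = 868)
1/(T + a) = 1/(-93476 + 868) = 1/(-92608) = -1/92608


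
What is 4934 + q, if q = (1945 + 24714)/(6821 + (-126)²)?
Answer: 112013657/22697 ≈ 4935.2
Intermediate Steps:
q = 26659/22697 (q = 26659/(6821 + 15876) = 26659/22697 ≈ 1.1746)
4934 + q = 4934 + 26659/22697 = 112013657/22697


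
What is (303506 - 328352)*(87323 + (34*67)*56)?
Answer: -5339181786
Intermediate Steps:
(303506 - 328352)*(87323 + (34*67)*56) = -24846*(87323 + 2278*56) = -24846*(87323 + 127568) = -24846*214891 = -5339181786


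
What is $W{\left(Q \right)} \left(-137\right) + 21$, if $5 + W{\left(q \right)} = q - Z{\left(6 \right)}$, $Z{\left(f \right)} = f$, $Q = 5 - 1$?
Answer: $980$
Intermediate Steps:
$Q = 4$
$W{\left(q \right)} = -11 + q$ ($W{\left(q \right)} = -5 + \left(q - 6\right) = -5 + \left(-6 + q\right) = -11 + q$)
$W{\left(Q \right)} \left(-137\right) + 21 = \left(-11 + 4\right) \left(-137\right) + 21 = \left(-7\right) \left(-137\right) + 21 = 959 + 21 = 980$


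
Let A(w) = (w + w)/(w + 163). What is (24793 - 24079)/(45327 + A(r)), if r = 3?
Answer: 9877/627024 ≈ 0.015752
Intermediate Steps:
A(w) = 2*w/(163 + w) (A(w) = (2*w)/(163 + w) = 2*w/(163 + w))
(24793 - 24079)/(45327 + A(r)) = (24793 - 24079)/(45327 + 2*3/(163 + 3)) = 714/(45327 + 2*3/166) = 714/(45327 + 2*3*(1/166)) = 714/(45327 + 3/83) = 714/(3762144/83) = 714*(83/3762144) = 9877/627024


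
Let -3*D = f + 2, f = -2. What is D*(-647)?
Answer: 0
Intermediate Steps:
D = 0 (D = -(-2 + 2)/3 = -1/3*0 = 0)
D*(-647) = 0*(-647) = 0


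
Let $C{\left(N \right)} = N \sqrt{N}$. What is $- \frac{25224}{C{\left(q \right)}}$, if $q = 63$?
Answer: $- \frac{8408 \sqrt{7}}{441} \approx -50.443$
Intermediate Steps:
$C{\left(N \right)} = N^{\frac{3}{2}}$
$- \frac{25224}{C{\left(q \right)}} = - \frac{25224}{63^{\frac{3}{2}}} = - \frac{25224}{189 \sqrt{7}} = - 25224 \frac{\sqrt{7}}{1323} = - \frac{8408 \sqrt{7}}{441}$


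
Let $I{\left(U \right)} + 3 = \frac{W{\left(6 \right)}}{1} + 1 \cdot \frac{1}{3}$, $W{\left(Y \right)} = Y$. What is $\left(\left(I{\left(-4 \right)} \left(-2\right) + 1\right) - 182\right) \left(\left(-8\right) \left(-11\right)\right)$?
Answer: $- \frac{49544}{3} \approx -16515.0$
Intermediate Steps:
$I{\left(U \right)} = \frac{10}{3}$ ($I{\left(U \right)} = -3 + \left(\frac{6}{1} + 1 \cdot \frac{1}{3}\right) = -3 + \left(6 \cdot 1 + 1 \cdot \frac{1}{3}\right) = -3 + \left(6 + \frac{1}{3}\right) = -3 + \frac{19}{3} = \frac{10}{3}$)
$\left(\left(I{\left(-4 \right)} \left(-2\right) + 1\right) - 182\right) \left(\left(-8\right) \left(-11\right)\right) = \left(\left(\frac{10}{3} \left(-2\right) + 1\right) - 182\right) \left(\left(-8\right) \left(-11\right)\right) = \left(\left(- \frac{20}{3} + 1\right) - 182\right) 88 = \left(- \frac{17}{3} - 182\right) 88 = \left(- \frac{563}{3}\right) 88 = - \frac{49544}{3}$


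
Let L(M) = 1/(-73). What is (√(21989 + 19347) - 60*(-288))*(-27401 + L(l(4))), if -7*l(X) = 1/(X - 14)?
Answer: -34564734720/73 - 4000548*√10334/73 ≈ -4.7906e+8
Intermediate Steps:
l(X) = -1/(7*(-14 + X)) (l(X) = -1/(7*(X - 14)) = -1/(7*(-14 + X)))
L(M) = -1/73
(√(21989 + 19347) - 60*(-288))*(-27401 + L(l(4))) = (√(21989 + 19347) - 60*(-288))*(-27401 - 1/73) = (√41336 - 1*(-17280))*(-2000274/73) = (2*√10334 + 17280)*(-2000274/73) = (17280 + 2*√10334)*(-2000274/73) = -34564734720/73 - 4000548*√10334/73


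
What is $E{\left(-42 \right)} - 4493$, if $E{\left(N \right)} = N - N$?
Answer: $-4493$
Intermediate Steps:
$E{\left(N \right)} = 0$
$E{\left(-42 \right)} - 4493 = 0 - 4493 = -4493$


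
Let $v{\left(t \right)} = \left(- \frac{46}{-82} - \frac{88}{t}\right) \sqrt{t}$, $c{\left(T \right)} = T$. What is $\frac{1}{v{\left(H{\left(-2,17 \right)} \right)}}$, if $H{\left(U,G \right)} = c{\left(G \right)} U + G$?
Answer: $- \frac{41 i \sqrt{17}}{3999} \approx - 0.042272 i$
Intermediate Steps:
$H{\left(U,G \right)} = G + G U$ ($H{\left(U,G \right)} = G U + G = G + G U$)
$v{\left(t \right)} = \sqrt{t} \left(\frac{23}{41} - \frac{88}{t}\right)$ ($v{\left(t \right)} = \left(\left(-46\right) \left(- \frac{1}{82}\right) - \frac{88}{t}\right) \sqrt{t} = \left(\frac{23}{41} - \frac{88}{t}\right) \sqrt{t} = \sqrt{t} \left(\frac{23}{41} - \frac{88}{t}\right)$)
$\frac{1}{v{\left(H{\left(-2,17 \right)} \right)}} = \frac{1}{\frac{1}{41} \frac{1}{\sqrt{17 \left(1 - 2\right)}} \left(-3608 + 23 \cdot 17 \left(1 - 2\right)\right)} = \frac{1}{\frac{1}{41} \frac{1}{\sqrt{17 \left(-1\right)}} \left(-3608 + 23 \cdot 17 \left(-1\right)\right)} = \frac{1}{\frac{1}{41} \frac{1}{\sqrt{-17}} \left(-3608 + 23 \left(-17\right)\right)} = \frac{1}{\frac{1}{41} \left(- \frac{i \sqrt{17}}{17}\right) \left(-3608 - 391\right)} = \frac{1}{\frac{1}{41} \left(- \frac{i \sqrt{17}}{17}\right) \left(-3999\right)} = \frac{1}{\frac{3999}{697} i \sqrt{17}} = - \frac{41 i \sqrt{17}}{3999}$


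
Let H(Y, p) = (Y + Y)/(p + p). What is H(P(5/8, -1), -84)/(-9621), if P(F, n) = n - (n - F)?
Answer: 5/6465312 ≈ 7.7336e-7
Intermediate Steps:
P(F, n) = F (P(F, n) = n + (F - n) = F)
H(Y, p) = Y/p (H(Y, p) = (2*Y)/((2*p)) = (2*Y)*(1/(2*p)) = Y/p)
H(P(5/8, -1), -84)/(-9621) = ((5/8)/(-84))/(-9621) = ((5*(1/8))*(-1/84))*(-1/9621) = ((5/8)*(-1/84))*(-1/9621) = -5/672*(-1/9621) = 5/6465312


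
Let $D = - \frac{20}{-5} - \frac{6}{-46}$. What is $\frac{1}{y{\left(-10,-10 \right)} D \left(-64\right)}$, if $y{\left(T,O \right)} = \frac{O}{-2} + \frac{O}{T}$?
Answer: $- \frac{23}{36480} \approx -0.00063048$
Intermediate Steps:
$y{\left(T,O \right)} = - \frac{O}{2} + \frac{O}{T}$ ($y{\left(T,O \right)} = O \left(- \frac{1}{2}\right) + \frac{O}{T} = - \frac{O}{2} + \frac{O}{T}$)
$D = \frac{95}{23}$ ($D = \left(-20\right) \left(- \frac{1}{5}\right) - - \frac{3}{23} = 4 + \frac{3}{23} = \frac{95}{23} \approx 4.1304$)
$\frac{1}{y{\left(-10,-10 \right)} D \left(-64\right)} = \frac{1}{\left(\left(- \frac{1}{2}\right) \left(-10\right) - \frac{10}{-10}\right) \frac{95}{23} \left(-64\right)} = \frac{1}{\left(5 - -1\right) \frac{95}{23} \left(-64\right)} = \frac{1}{\left(5 + 1\right) \frac{95}{23} \left(-64\right)} = \frac{1}{6 \cdot \frac{95}{23} \left(-64\right)} = \frac{1}{\frac{570}{23} \left(-64\right)} = \frac{1}{- \frac{36480}{23}} = - \frac{23}{36480}$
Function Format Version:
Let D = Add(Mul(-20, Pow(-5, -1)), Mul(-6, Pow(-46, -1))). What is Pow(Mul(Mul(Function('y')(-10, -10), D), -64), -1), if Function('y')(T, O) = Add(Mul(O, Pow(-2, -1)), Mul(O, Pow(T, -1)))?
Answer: Rational(-23, 36480) ≈ -0.00063048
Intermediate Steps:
Function('y')(T, O) = Add(Mul(Rational(-1, 2), O), Mul(O, Pow(T, -1))) (Function('y')(T, O) = Add(Mul(O, Rational(-1, 2)), Mul(O, Pow(T, -1))) = Add(Mul(Rational(-1, 2), O), Mul(O, Pow(T, -1))))
D = Rational(95, 23) (D = Add(Mul(-20, Rational(-1, 5)), Mul(-6, Rational(-1, 46))) = Add(4, Rational(3, 23)) = Rational(95, 23) ≈ 4.1304)
Pow(Mul(Mul(Function('y')(-10, -10), D), -64), -1) = Pow(Mul(Mul(Add(Mul(Rational(-1, 2), -10), Mul(-10, Pow(-10, -1))), Rational(95, 23)), -64), -1) = Pow(Mul(Mul(Add(5, Mul(-10, Rational(-1, 10))), Rational(95, 23)), -64), -1) = Pow(Mul(Mul(Add(5, 1), Rational(95, 23)), -64), -1) = Pow(Mul(Mul(6, Rational(95, 23)), -64), -1) = Pow(Mul(Rational(570, 23), -64), -1) = Pow(Rational(-36480, 23), -1) = Rational(-23, 36480)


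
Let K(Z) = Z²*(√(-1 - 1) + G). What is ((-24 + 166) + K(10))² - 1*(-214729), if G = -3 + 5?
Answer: 311693 + 68400*I*√2 ≈ 3.1169e+5 + 96732.0*I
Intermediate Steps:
G = 2
K(Z) = Z²*(2 + I*√2) (K(Z) = Z²*(√(-1 - 1) + 2) = Z²*(√(-2) + 2) = Z²*(I*√2 + 2) = Z²*(2 + I*√2))
((-24 + 166) + K(10))² - 1*(-214729) = ((-24 + 166) + 10²*(2 + I*√2))² - 1*(-214729) = (142 + 100*(2 + I*√2))² + 214729 = (142 + (200 + 100*I*√2))² + 214729 = (342 + 100*I*√2)² + 214729 = 214729 + (342 + 100*I*√2)²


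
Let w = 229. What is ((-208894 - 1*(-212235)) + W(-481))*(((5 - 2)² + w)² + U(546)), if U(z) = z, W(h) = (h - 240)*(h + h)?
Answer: 39858170170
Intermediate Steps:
W(h) = 2*h*(-240 + h) (W(h) = (-240 + h)*(2*h) = 2*h*(-240 + h))
((-208894 - 1*(-212235)) + W(-481))*(((5 - 2)² + w)² + U(546)) = ((-208894 - 1*(-212235)) + 2*(-481)*(-240 - 481))*(((5 - 2)² + 229)² + 546) = ((-208894 + 212235) + 2*(-481)*(-721))*((3² + 229)² + 546) = (3341 + 693602)*((9 + 229)² + 546) = 696943*(238² + 546) = 696943*(56644 + 546) = 696943*57190 = 39858170170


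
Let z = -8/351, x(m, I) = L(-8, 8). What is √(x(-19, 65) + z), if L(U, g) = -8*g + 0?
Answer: 106*I*√78/117 ≈ 8.0014*I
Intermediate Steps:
L(U, g) = -8*g
x(m, I) = -64 (x(m, I) = -8*8 = -64)
z = -8/351 (z = -8*1/351 = -8/351 ≈ -0.022792)
√(x(-19, 65) + z) = √(-64 - 8/351) = √(-22472/351) = 106*I*√78/117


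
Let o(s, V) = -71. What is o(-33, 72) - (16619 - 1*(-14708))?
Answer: -31398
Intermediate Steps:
o(-33, 72) - (16619 - 1*(-14708)) = -71 - (16619 - 1*(-14708)) = -71 - (16619 + 14708) = -71 - 1*31327 = -71 - 31327 = -31398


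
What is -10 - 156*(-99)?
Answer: 15434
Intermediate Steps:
-10 - 156*(-99) = -10 + 15444 = 15434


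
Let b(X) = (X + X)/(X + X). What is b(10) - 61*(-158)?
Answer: 9639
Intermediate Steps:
b(X) = 1 (b(X) = (2*X)/((2*X)) = (2*X)*(1/(2*X)) = 1)
b(10) - 61*(-158) = 1 - 61*(-158) = 1 + 9638 = 9639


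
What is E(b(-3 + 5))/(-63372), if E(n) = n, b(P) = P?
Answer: -1/31686 ≈ -3.1560e-5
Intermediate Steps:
E(b(-3 + 5))/(-63372) = (-3 + 5)/(-63372) = 2*(-1/63372) = -1/31686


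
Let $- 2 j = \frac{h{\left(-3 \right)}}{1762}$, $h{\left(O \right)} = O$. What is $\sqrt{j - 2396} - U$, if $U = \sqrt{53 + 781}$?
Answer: $- \sqrt{834} + \frac{11 i \sqrt{61477061}}{1762} \approx -28.879 + 48.949 i$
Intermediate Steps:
$j = \frac{3}{3524}$ ($j = - \frac{\left(-3\right) \frac{1}{1762}}{2} = \left(- \frac{1}{2}\right) \left(- \frac{3}{1762}\right) = \frac{3}{3524} \approx 0.00085131$)
$U = \sqrt{834} \approx 28.879$
$\sqrt{j - 2396} - U = \sqrt{\frac{3}{3524} - 2396} - \sqrt{834} = \sqrt{- \frac{8443501}{3524}} - \sqrt{834} = \frac{11 i \sqrt{61477061}}{1762} - \sqrt{834} = - \sqrt{834} + \frac{11 i \sqrt{61477061}}{1762}$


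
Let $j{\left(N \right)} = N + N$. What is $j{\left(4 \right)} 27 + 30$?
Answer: $246$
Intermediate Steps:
$j{\left(N \right)} = 2 N$
$j{\left(4 \right)} 27 + 30 = 2 \cdot 4 \cdot 27 + 30 = 8 \cdot 27 + 30 = 216 + 30 = 246$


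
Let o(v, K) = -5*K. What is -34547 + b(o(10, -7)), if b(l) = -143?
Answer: -34690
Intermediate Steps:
-34547 + b(o(10, -7)) = -34547 - 143 = -34690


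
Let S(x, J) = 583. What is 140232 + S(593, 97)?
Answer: 140815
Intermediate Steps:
140232 + S(593, 97) = 140232 + 583 = 140815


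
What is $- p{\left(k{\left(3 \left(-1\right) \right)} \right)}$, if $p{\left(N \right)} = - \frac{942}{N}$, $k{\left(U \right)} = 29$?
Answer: $\frac{942}{29} \approx 32.483$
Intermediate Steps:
$- p{\left(k{\left(3 \left(-1\right) \right)} \right)} = - \frac{-942}{29} = \left(-1\right) \left(- \frac{942}{29}\right) = \frac{942}{29}$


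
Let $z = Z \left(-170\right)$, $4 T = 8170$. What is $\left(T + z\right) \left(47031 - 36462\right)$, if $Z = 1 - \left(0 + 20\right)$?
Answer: $\frac{111450105}{2} \approx 5.5725 \cdot 10^{7}$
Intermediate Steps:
$Z = -19$ ($Z = 1 - 20 = -19$)
$T = \frac{4085}{2}$ ($T = \frac{1}{4} \cdot 8170 = \frac{4085}{2} \approx 2042.5$)
$z = 3230$ ($z = \left(-19\right) \left(-170\right) = 3230$)
$\left(T + z\right) \left(47031 - 36462\right) = \left(\frac{4085}{2} + 3230\right) \left(47031 - 36462\right) = \frac{10545}{2} \cdot 10569 = \frac{111450105}{2}$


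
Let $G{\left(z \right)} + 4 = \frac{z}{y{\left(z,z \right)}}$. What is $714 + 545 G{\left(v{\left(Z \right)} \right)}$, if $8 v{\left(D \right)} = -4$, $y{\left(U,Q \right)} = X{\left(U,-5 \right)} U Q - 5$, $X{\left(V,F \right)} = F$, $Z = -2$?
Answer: $- \frac{7112}{5} \approx -1422.4$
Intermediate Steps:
$y{\left(U,Q \right)} = -5 - 5 Q U$ ($y{\left(U,Q \right)} = - 5 U Q - 5 = - 5 Q U - 5 = -5 - 5 Q U$)
$v{\left(D \right)} = - \frac{1}{2}$ ($v{\left(D \right)} = \frac{1}{8} \left(-4\right) = - \frac{1}{2}$)
$G{\left(z \right)} = -4 + \frac{z}{-5 - 5 z^{2}}$ ($G{\left(z \right)} = -4 + \frac{z}{-5 - 5 z z} = -4 + \frac{z}{-5 - 5 z^{2}}$)
$714 + 545 G{\left(v{\left(Z \right)} \right)} = 714 + 545 \frac{20 - \frac{1}{2} + 20 \left(- \frac{1}{2}\right)^{2}}{5 \left(-1 - \left(- \frac{1}{2}\right)^{2}\right)} = 714 + 545 \frac{20 - \frac{1}{2} + 20 \cdot \frac{1}{4}}{5 \left(-1 - \frac{1}{4}\right)} = 714 + 545 \frac{20 - \frac{1}{2} + 5}{5 \left(-1 - \frac{1}{4}\right)} = 714 + 545 \cdot \frac{1}{5} \frac{1}{- \frac{5}{4}} \cdot \frac{49}{2} = 714 + 545 \cdot \frac{1}{5} \left(- \frac{4}{5}\right) \frac{49}{2} = 714 + 545 \left(- \frac{98}{25}\right) = 714 - \frac{10682}{5} = - \frac{7112}{5}$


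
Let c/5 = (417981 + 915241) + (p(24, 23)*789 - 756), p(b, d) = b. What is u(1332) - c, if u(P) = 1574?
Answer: -6755436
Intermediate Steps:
c = 6757010 (c = 5*((417981 + 915241) + (24*789 - 756)) = 5*(1333222 + (18936 - 756)) = 5*(1333222 + 18180) = 5*1351402 = 6757010)
u(1332) - c = 1574 - 1*6757010 = 1574 - 6757010 = -6755436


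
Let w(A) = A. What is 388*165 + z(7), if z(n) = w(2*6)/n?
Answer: 448152/7 ≈ 64022.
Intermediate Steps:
z(n) = 12/n (z(n) = (2*6)/n = 12/n)
388*165 + z(7) = 388*165 + 12/7 = 64020 + 12*(⅐) = 64020 + 12/7 = 448152/7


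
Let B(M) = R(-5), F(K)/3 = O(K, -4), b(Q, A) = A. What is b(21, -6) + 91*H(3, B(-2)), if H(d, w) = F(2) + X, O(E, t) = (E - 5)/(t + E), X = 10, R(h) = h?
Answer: 2627/2 ≈ 1313.5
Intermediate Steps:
O(E, t) = (-5 + E)/(E + t)
F(K) = 3*(-5 + K)/(-4 + K) (F(K) = 3*((-5 + K)/(K - 4)) = 3*((-5 + K)/(-4 + K)) = 3*(-5 + K)/(-4 + K))
B(M) = -5
H(d, w) = 29/2 (H(d, w) = 3*(-5 + 2)/(-4 + 2) + 10 = 3*(-3)/(-2) + 10 = 3*(-½)*(-3) + 10 = 9/2 + 10 = 29/2)
b(21, -6) + 91*H(3, B(-2)) = -6 + 91*(29/2) = -6 + 2639/2 = 2627/2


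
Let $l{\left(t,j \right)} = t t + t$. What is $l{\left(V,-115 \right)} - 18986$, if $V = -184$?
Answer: $14686$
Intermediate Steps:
$l{\left(t,j \right)} = t + t^{2}$ ($l{\left(t,j \right)} = t^{2} + t = t + t^{2}$)
$l{\left(V,-115 \right)} - 18986 = - 184 \left(1 - 184\right) - 18986 = \left(-184\right) \left(-183\right) - 18986 = 33672 - 18986 = 14686$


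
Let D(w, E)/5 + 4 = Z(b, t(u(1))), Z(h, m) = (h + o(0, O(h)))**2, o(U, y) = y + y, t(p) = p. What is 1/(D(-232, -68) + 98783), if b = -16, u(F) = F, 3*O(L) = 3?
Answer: 1/99743 ≈ 1.0026e-5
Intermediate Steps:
O(L) = 1 (O(L) = (1/3)*3 = 1)
o(U, y) = 2*y
Z(h, m) = (2 + h)**2 (Z(h, m) = (h + 2*1)**2 = (h + 2)**2 = (2 + h)**2)
D(w, E) = 960 (D(w, E) = -20 + 5*(2 - 16)**2 = -20 + 5*(-14)**2 = -20 + 5*196 = -20 + 980 = 960)
1/(D(-232, -68) + 98783) = 1/(960 + 98783) = 1/99743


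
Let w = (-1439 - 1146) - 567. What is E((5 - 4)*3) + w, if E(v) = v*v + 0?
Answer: -3143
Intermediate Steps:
E(v) = v² (E(v) = v² + 0 = v²)
w = -3152 (w = -2585 - 567 = -3152)
E((5 - 4)*3) + w = ((5 - 4)*3)² - 3152 = (1*3)² - 3152 = 3² - 3152 = 9 - 3152 = -3143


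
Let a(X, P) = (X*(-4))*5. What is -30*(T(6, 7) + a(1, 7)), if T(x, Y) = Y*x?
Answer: -660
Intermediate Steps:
a(X, P) = -20*X (a(X, P) = -4*X*5 = -20*X)
-30*(T(6, 7) + a(1, 7)) = -30*(7*6 - 20*1) = -30*(42 - 20) = -30*22 = -660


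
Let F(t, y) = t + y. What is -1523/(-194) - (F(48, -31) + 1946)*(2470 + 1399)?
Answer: -1473398795/194 ≈ -7.5948e+6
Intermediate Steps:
-1523/(-194) - (F(48, -31) + 1946)*(2470 + 1399) = -1523/(-194) - ((48 - 31) + 1946)*(2470 + 1399) = -1523*(-1/194) - (17 + 1946)*3869 = 1523/194 - 1963*3869 = 1523/194 - 1*7594847 = 1523/194 - 7594847 = -1473398795/194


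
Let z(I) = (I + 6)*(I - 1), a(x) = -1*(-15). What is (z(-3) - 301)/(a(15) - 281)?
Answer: 313/266 ≈ 1.1767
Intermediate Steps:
a(x) = 15
z(I) = (-1 + I)*(6 + I) (z(I) = (6 + I)*(-1 + I) = (-1 + I)*(6 + I))
(z(-3) - 301)/(a(15) - 281) = ((-6 + (-3)² + 5*(-3)) - 301)/(15 - 281) = ((-6 + 9 - 15) - 301)/(-266) = (-12 - 301)*(-1/266) = -313*(-1/266) = 313/266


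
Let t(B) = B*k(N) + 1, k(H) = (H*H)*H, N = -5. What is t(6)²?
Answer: 561001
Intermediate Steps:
k(H) = H³ (k(H) = H²*H = H³)
t(B) = 1 - 125*B (t(B) = B*(-5)³ + 1 = B*(-125) + 1 = -125*B + 1 = 1 - 125*B)
t(6)² = (1 - 125*6)² = (1 - 750)² = (-749)² = 561001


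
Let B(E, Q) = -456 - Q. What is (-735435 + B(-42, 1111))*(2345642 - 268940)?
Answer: -1530533527404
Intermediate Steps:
(-735435 + B(-42, 1111))*(2345642 - 268940) = (-735435 + (-456 - 1*1111))*(2345642 - 268940) = (-735435 + (-456 - 1111))*2076702 = (-735435 - 1567)*2076702 = -737002*2076702 = -1530533527404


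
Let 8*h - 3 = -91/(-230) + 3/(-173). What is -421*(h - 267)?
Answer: 35724804157/318320 ≈ 1.1223e+5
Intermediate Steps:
h = 134423/318320 (h = 3/8 + (-91/(-230) + 3/(-173))/8 = 3/8 + (-91*(-1/230) + 3*(-1/173))/8 = 3/8 + (91/230 - 3/173)/8 = 3/8 + (⅛)*(15053/39790) = 3/8 + 15053/318320 = 134423/318320 ≈ 0.42229)
-421*(h - 267) = -421*(134423/318320 - 267) = -421*(-84857017/318320) = 35724804157/318320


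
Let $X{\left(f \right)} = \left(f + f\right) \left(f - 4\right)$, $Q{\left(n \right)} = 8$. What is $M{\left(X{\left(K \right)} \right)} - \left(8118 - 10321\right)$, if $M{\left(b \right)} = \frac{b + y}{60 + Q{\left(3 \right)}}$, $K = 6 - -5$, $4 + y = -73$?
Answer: $\frac{149881}{68} \approx 2204.1$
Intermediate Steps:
$y = -77$ ($y = -4 - 73 = -77$)
$K = 11$ ($K = 6 + 5 = 11$)
$X{\left(f \right)} = 2 f \left(-4 + f\right)$
$M{\left(b \right)} = - \frac{77}{68} + \frac{b}{68}$ ($M{\left(b \right)} = \frac{b - 77}{60 + 8} = \frac{-77 + b}{68} = \left(-77 + b\right) \frac{1}{68} = - \frac{77}{68} + \frac{b}{68}$)
$M{\left(X{\left(K \right)} \right)} - \left(8118 - 10321\right) = \left(- \frac{77}{68} + \frac{2 \cdot 11 \left(-4 + 11\right)}{68}\right) - \left(8118 - 10321\right) = \left(- \frac{77}{68} + \frac{2 \cdot 11 \cdot 7}{68}\right) - \left(8118 - 10321\right) = \left(- \frac{77}{68} + \frac{1}{68} \cdot 154\right) - -2203 = \left(- \frac{77}{68} + \frac{77}{34}\right) + 2203 = \frac{77}{68} + 2203 = \frac{149881}{68}$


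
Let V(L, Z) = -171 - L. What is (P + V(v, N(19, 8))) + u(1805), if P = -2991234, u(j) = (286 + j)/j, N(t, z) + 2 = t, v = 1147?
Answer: -5401554269/1805 ≈ -2.9926e+6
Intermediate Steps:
N(t, z) = -2 + t
u(j) = (286 + j)/j
(P + V(v, N(19, 8))) + u(1805) = (-2991234 + (-171 - 1*1147)) + (286 + 1805)/1805 = (-2991234 + (-171 - 1147)) + (1/1805)*2091 = (-2991234 - 1318) + 2091/1805 = -2992552 + 2091/1805 = -5401554269/1805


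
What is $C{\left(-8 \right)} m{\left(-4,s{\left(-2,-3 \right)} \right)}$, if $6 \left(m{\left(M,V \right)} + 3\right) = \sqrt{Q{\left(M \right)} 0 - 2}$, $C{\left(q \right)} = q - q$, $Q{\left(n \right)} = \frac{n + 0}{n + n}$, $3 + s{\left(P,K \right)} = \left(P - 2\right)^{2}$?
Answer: $0$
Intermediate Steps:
$s{\left(P,K \right)} = -3 + \left(-2 + P\right)^{2}$ ($s{\left(P,K \right)} = -3 + \left(P - 2\right)^{2} = -3 + \left(-2 + P\right)^{2}$)
$Q{\left(n \right)} = \frac{1}{2}$ ($Q{\left(n \right)} = \frac{n}{2 n} = n \frac{1}{2 n} = \frac{1}{2}$)
$C{\left(q \right)} = 0$
$m{\left(M,V \right)} = -3 + \frac{i \sqrt{2}}{6}$ ($m{\left(M,V \right)} = -3 + \frac{\sqrt{\frac{1}{2} \cdot 0 - 2}}{6} = -3 + \frac{\sqrt{0 - 2}}{6} = -3 + \frac{\sqrt{-2}}{6} = -3 + \frac{i \sqrt{2}}{6}$)
$C{\left(-8 \right)} m{\left(-4,s{\left(-2,-3 \right)} \right)} = 0 \left(-3 + \frac{i \sqrt{2}}{6}\right) = 0$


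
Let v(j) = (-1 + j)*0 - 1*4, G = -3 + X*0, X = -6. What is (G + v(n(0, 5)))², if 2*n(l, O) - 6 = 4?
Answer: 49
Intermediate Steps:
n(l, O) = 5 (n(l, O) = 3 + (½)*4 = 3 + 2 = 5)
G = -3 (G = -3 - 6*0 = -3 + 0 = -3)
v(j) = -4 (v(j) = 0 - 4 = -4)
(G + v(n(0, 5)))² = (-3 - 4)² = (-7)² = 49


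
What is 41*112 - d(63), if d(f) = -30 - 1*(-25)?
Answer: 4597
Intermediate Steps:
d(f) = -5 (d(f) = -30 + 25 = -5)
41*112 - d(63) = 41*112 - 1*(-5) = 4592 + 5 = 4597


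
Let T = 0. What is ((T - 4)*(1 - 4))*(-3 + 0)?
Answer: -36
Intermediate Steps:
((T - 4)*(1 - 4))*(-3 + 0) = ((0 - 4)*(1 - 4))*(-3 + 0) = -4*(-3)*(-3) = 12*(-3) = -36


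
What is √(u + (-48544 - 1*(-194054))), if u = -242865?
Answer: I*√97355 ≈ 312.02*I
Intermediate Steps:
√(u + (-48544 - 1*(-194054))) = √(-242865 + (-48544 - 1*(-194054))) = √(-242865 + (-48544 + 194054)) = √(-242865 + 145510) = √(-97355) = I*√97355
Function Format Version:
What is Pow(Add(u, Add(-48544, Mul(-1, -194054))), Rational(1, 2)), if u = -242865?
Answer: Mul(I, Pow(97355, Rational(1, 2))) ≈ Mul(312.02, I)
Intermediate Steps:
Pow(Add(u, Add(-48544, Mul(-1, -194054))), Rational(1, 2)) = Pow(Add(-242865, Add(-48544, Mul(-1, -194054))), Rational(1, 2)) = Pow(Add(-242865, Add(-48544, 194054)), Rational(1, 2)) = Pow(Add(-242865, 145510), Rational(1, 2)) = Pow(-97355, Rational(1, 2)) = Mul(I, Pow(97355, Rational(1, 2)))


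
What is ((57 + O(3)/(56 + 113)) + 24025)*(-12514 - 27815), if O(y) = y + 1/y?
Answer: -164133437712/169 ≈ -9.7120e+8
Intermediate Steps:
O(y) = y + 1/y
((57 + O(3)/(56 + 113)) + 24025)*(-12514 - 27815) = ((57 + (3 + 1/3)/(56 + 113)) + 24025)*(-12514 - 27815) = ((57 + (3 + 1/3)/169) + 24025)*(-40329) = ((57 + (1/169)*(10/3)) + 24025)*(-40329) = ((57 + 10/507) + 24025)*(-40329) = (28909/507 + 24025)*(-40329) = (12209584/507)*(-40329) = -164133437712/169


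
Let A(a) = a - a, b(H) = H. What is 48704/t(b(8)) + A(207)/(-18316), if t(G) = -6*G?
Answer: -3044/3 ≈ -1014.7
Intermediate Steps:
A(a) = 0
48704/t(b(8)) + A(207)/(-18316) = 48704/((-6*8)) + 0/(-18316) = 48704/(-48) + 0*(-1/18316) = 48704*(-1/48) + 0 = -3044/3 + 0 = -3044/3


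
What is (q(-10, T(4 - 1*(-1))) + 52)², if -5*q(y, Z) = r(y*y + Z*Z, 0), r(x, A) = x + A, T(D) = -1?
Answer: 25281/25 ≈ 1011.2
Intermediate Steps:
r(x, A) = A + x
q(y, Z) = -Z²/5 - y²/5 (q(y, Z) = -(0 + (y*y + Z*Z))/5 = -(0 + (y² + Z²))/5 = -(0 + (Z² + y²))/5 = -(Z² + y²)/5 = -Z²/5 - y²/5)
(q(-10, T(4 - 1*(-1))) + 52)² = ((-⅕*(-1)² - ⅕*(-10)²) + 52)² = ((-⅕*1 - ⅕*100) + 52)² = ((-⅕ - 20) + 52)² = (-101/5 + 52)² = (159/5)² = 25281/25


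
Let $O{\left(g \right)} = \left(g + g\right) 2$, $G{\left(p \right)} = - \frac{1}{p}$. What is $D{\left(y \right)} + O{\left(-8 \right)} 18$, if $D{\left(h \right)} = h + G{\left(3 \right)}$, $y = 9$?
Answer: $- \frac{1702}{3} \approx -567.33$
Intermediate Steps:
$O{\left(g \right)} = 4 g$ ($O{\left(g \right)} = 2 g 2 = 4 g$)
$D{\left(h \right)} = - \frac{1}{3} + h$ ($D{\left(h \right)} = h - \frac{1}{3} = - \frac{1}{3} + h$)
$D{\left(y \right)} + O{\left(-8 \right)} 18 = \left(- \frac{1}{3} + 9\right) + 4 \left(-8\right) 18 = \frac{26}{3} - 576 = - \frac{1702}{3}$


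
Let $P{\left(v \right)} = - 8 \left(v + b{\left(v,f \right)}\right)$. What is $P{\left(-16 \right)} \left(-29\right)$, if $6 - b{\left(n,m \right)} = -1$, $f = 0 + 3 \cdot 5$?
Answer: $-2088$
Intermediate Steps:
$f = 15$ ($f = 0 + 15 = 15$)
$b{\left(n,m \right)} = 7$ ($b{\left(n,m \right)} = 6 - -1 = 6 + 1 = 7$)
$P{\left(v \right)} = -56 - 8 v$ ($P{\left(v \right)} = - 8 \left(v + 7\right) = - 8 \left(7 + v\right) = -56 - 8 v$)
$P{\left(-16 \right)} \left(-29\right) = \left(-56 - -128\right) \left(-29\right) = \left(-56 + 128\right) \left(-29\right) = 72 \left(-29\right) = -2088$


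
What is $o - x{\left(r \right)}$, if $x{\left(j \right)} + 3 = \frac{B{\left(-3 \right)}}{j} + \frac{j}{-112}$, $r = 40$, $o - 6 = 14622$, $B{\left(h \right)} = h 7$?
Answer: $\frac{4096927}{280} \approx 14632.0$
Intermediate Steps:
$B{\left(h \right)} = 7 h$
$o = 14628$ ($o = 6 + 14622 = 14628$)
$x{\left(j \right)} = -3 - \frac{21}{j} - \frac{j}{112}$ ($x{\left(j \right)} = -3 + \left(\frac{7 \left(-3\right)}{j} + \frac{j}{-112}\right) = -3 + \left(- \frac{21}{j} + j \left(- \frac{1}{112}\right)\right) = -3 - \left(\frac{21}{j} + \frac{j}{112}\right) = -3 - \frac{21}{j} - \frac{j}{112}$)
$o - x{\left(r \right)} = 14628 - \left(-3 - \frac{21}{40} - \frac{5}{14}\right) = 14628 - - \frac{1087}{280} = 14628 + \frac{1087}{280} = \frac{4096927}{280}$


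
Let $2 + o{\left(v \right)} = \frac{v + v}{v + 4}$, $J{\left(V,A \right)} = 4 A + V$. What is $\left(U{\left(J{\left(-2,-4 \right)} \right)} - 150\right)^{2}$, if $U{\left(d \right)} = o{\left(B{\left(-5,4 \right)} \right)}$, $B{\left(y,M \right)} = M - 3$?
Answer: $\frac{574564}{25} \approx 22983.0$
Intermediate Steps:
$B{\left(y,M \right)} = -3 + M$
$J{\left(V,A \right)} = V + 4 A$
$o{\left(v \right)} = -2 + \frac{2 v}{4 + v}$ ($o{\left(v \right)} = -2 + \frac{v + v}{v + 4} = -2 + \frac{2 v}{4 + v}$)
$U{\left(d \right)} = - \frac{8}{5}$ ($U{\left(d \right)} = - \frac{8}{4 + \left(-3 + 4\right)} = - \frac{8}{4 + 1} = - \frac{8}{5}$)
$\left(U{\left(J{\left(-2,-4 \right)} \right)} - 150\right)^{2} = \left(- \frac{8}{5} - 150\right)^{2} = \left(- \frac{758}{5}\right)^{2} = \frac{574564}{25}$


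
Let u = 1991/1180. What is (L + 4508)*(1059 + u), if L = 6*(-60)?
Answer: 1297920607/295 ≈ 4.3997e+6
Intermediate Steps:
L = -360
u = 1991/1180 (u = 1991*(1/1180) = 1991/1180 ≈ 1.6873)
(L + 4508)*(1059 + u) = (-360 + 4508)*(1059 + 1991/1180) = 4148*(1251611/1180) = 1297920607/295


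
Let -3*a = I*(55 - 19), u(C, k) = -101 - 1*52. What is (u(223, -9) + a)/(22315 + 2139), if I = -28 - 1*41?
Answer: 675/24454 ≈ 0.027603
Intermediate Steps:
I = -69 (I = -28 - 41 = -69)
u(C, k) = -153 (u(C, k) = -101 - 52 = -153)
a = 828 (a = -(-23)*(55 - 19) = -(-23)*36 = -⅓*(-2484) = 828)
(u(223, -9) + a)/(22315 + 2139) = (-153 + 828)/(22315 + 2139) = 675/24454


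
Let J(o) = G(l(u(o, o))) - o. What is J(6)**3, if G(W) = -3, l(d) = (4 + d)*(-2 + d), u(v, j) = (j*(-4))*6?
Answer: -729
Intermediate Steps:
u(v, j) = -24*j (u(v, j) = -4*j*6 = -24*j)
l(d) = (-2 + d)*(4 + d)
J(o) = -3 - o
J(6)**3 = (-3 - 1*6)**3 = (-3 - 6)**3 = (-9)**3 = -729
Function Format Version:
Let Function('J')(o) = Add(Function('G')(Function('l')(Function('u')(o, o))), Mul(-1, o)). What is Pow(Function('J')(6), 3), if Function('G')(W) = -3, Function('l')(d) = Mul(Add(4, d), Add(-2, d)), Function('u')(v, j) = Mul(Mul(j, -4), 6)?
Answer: -729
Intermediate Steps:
Function('u')(v, j) = Mul(-24, j) (Function('u')(v, j) = Mul(Mul(-4, j), 6) = Mul(-24, j))
Function('l')(d) = Mul(Add(-2, d), Add(4, d))
Function('J')(o) = Add(-3, Mul(-1, o))
Pow(Function('J')(6), 3) = Pow(Add(-3, Mul(-1, 6)), 3) = Pow(Add(-3, -6), 3) = Pow(-9, 3) = -729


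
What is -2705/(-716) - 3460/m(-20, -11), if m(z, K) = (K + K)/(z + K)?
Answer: -38369325/7876 ≈ -4871.7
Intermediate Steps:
m(z, K) = 2*K/(K + z) (m(z, K) = (2*K)/(K + z) = 2*K/(K + z))
-2705/(-716) - 3460/m(-20, -11) = -2705/(-716) - 3460/(2*(-11)/(-11 - 20)) = -2705*(-1/716) - 3460/(2*(-11)/(-31)) = 2705/716 - 3460/(2*(-11)*(-1/31)) = 2705/716 - 3460/22/31 = 2705/716 - 3460*31/22 = 2705/716 - 53630/11 = -38369325/7876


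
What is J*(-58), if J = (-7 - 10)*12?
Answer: 11832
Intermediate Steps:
J = -204 (J = -17*12 = -204)
J*(-58) = -204*(-58) = 11832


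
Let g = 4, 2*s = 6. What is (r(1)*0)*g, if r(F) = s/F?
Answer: 0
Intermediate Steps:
s = 3 (s = (1/2)*6 = 3)
r(F) = 3/F
(r(1)*0)*g = ((3/1)*0)*4 = ((3*1)*0)*4 = (3*0)*4 = 0*4 = 0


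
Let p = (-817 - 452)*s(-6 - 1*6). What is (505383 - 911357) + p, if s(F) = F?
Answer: -390746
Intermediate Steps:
p = 15228 (p = (-817 - 452)*(-6 - 1*6) = -1269*(-6 - 6) = -1269*(-12) = 15228)
(505383 - 911357) + p = (505383 - 911357) + 15228 = -405974 + 15228 = -390746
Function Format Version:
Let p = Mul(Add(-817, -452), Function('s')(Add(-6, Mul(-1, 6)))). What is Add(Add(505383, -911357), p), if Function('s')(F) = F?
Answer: -390746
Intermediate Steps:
p = 15228 (p = Mul(Add(-817, -452), Add(-6, Mul(-1, 6))) = Mul(-1269, Add(-6, -6)) = Mul(-1269, -12) = 15228)
Add(Add(505383, -911357), p) = Add(Add(505383, -911357), 15228) = Add(-405974, 15228) = -390746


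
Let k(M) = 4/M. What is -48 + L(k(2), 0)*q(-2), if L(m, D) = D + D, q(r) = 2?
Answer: -48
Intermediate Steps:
L(m, D) = 2*D
-48 + L(k(2), 0)*q(-2) = -48 + (2*0)*2 = -48 + 0*2 = -48 + 0 = -48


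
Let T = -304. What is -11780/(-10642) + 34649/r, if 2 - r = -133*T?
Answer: 53765371/215128030 ≈ 0.24992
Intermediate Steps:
r = -40430 (r = 2 - (-133)*(-304) = 2 - 1*40432 = 2 - 40432 = -40430)
-11780/(-10642) + 34649/r = -11780/(-10642) + 34649/(-40430) = -11780*(-1/10642) + 34649*(-1/40430) = 5890/5321 - 34649/40430 = 53765371/215128030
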